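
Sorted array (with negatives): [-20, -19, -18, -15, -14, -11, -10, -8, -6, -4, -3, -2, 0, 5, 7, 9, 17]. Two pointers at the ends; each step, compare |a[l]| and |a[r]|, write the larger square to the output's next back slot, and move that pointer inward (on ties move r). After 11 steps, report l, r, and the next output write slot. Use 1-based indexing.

l=1 r=17: |-20|>|17| out[17]=400, l++
l=2 r=17: |-19|>|17| out[16]=361, l++
l=3 r=17: |-18|>|17| out[15]=324, l++
l=4 r=17: |-15|<=|17| out[14]=289, r--
l=4 r=16: |-15|>|9| out[13]=225, l++
l=5 r=16: |-14|>|9| out[12]=196, l++
l=6 r=16: |-11|>|9| out[11]=121, l++
l=7 r=16: |-10|>|9| out[10]=100, l++
l=8 r=16: |-8|<=|9| out[9]=81, r--
l=8 r=15: |-8|>|7| out[8]=64, l++
l=9 r=15: |-6|<=|7| out[7]=49, r--

l=9, r=14, next write slot=6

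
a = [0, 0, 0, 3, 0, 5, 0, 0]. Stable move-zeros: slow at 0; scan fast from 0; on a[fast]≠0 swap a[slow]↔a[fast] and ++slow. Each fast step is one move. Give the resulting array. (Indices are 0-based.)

[3, 5, 0, 0, 0, 0, 0, 0]

slow=0 fast=0: a[fast]=0, fast++
slow=0 fast=1: a[fast]=0, fast++
slow=0 fast=2: a[fast]=0, fast++
slow=0 fast=3: a[fast]=3≠0 swap→a[0]=3, slow++,fast++
slow=1 fast=4: a[fast]=0, fast++
slow=1 fast=5: a[fast]=5≠0 swap→a[1]=5, slow++,fast++
slow=2 fast=6: a[fast]=0, fast++
slow=2 fast=7: a[fast]=0, fast++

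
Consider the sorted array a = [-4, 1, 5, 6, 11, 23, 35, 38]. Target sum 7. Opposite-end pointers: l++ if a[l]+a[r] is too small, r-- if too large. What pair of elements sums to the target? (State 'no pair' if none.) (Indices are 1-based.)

(-4, 11)

[1,8] -4+38=34 >7 → r--
[1,7] -4+35=31 >7 → r--
[1,6] -4+23=19 >7 → r--
[1,5] -4+11=7 → found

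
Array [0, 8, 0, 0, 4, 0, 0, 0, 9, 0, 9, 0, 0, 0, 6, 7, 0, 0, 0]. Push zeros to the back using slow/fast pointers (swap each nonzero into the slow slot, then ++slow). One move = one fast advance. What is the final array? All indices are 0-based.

slow=0 fast=0: a[fast]=0, fast++
slow=0 fast=1: a[fast]=8≠0 swap→a[0]=8, slow++,fast++
slow=1 fast=2: a[fast]=0, fast++
slow=1 fast=3: a[fast]=0, fast++
slow=1 fast=4: a[fast]=4≠0 swap→a[1]=4, slow++,fast++
slow=2 fast=5: a[fast]=0, fast++
slow=2 fast=6: a[fast]=0, fast++
slow=2 fast=7: a[fast]=0, fast++
slow=2 fast=8: a[fast]=9≠0 swap→a[2]=9, slow++,fast++
slow=3 fast=9: a[fast]=0, fast++
slow=3 fast=10: a[fast]=9≠0 swap→a[3]=9, slow++,fast++
slow=4 fast=11: a[fast]=0, fast++
slow=4 fast=12: a[fast]=0, fast++
slow=4 fast=13: a[fast]=0, fast++
slow=4 fast=14: a[fast]=6≠0 swap→a[4]=6, slow++,fast++
slow=5 fast=15: a[fast]=7≠0 swap→a[5]=7, slow++,fast++
slow=6 fast=16: a[fast]=0, fast++
slow=6 fast=17: a[fast]=0, fast++
slow=6 fast=18: a[fast]=0, fast++

[8, 4, 9, 9, 6, 7, 0, 0, 0, 0, 0, 0, 0, 0, 0, 0, 0, 0, 0]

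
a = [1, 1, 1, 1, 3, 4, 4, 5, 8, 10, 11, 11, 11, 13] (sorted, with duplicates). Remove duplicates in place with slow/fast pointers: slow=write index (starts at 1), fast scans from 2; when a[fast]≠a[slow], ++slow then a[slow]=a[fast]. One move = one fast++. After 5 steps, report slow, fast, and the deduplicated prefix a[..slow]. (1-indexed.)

slow=3, fast=7, prefix=[1, 3, 4]

(s=1,f=2) a[fast]=1=a[slow] dup → fast++
(s=1,f=3) a[fast]=1=a[slow] dup → fast++
(s=1,f=4) a[fast]=1=a[slow] dup → fast++
(s=1,f=5) a[fast]=3≠a[slow]=1 write a[2]=3 → slow++,fast++
(s=2,f=6) a[fast]=4≠a[slow]=3 write a[3]=4 → slow++,fast++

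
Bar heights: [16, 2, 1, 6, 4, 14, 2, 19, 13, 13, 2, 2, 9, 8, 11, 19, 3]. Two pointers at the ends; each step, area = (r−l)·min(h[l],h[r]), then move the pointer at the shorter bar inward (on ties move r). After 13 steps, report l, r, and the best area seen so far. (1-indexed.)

[1,17] min(16,3)*16=48 best=48 * → r--
[1,16] min(16,19)*15=240 best=240 * → l++
[2,16] min(2,19)*14=28 best=240 → l++
[3,16] min(1,19)*13=13 best=240 → l++
[4,16] min(6,19)*12=72 best=240 → l++
[5,16] min(4,19)*11=44 best=240 → l++
[6,16] min(14,19)*10=140 best=240 → l++
[7,16] min(2,19)*9=18 best=240 → l++
[8,16] min(19,19)*8=152 best=240 → r--
[8,15] min(19,11)*7=77 best=240 → r--
[8,14] min(19,8)*6=48 best=240 → r--
[8,13] min(19,9)*5=45 best=240 → r--
[8,12] min(19,2)*4=8 best=240 → r--

l=8, r=11, best area=240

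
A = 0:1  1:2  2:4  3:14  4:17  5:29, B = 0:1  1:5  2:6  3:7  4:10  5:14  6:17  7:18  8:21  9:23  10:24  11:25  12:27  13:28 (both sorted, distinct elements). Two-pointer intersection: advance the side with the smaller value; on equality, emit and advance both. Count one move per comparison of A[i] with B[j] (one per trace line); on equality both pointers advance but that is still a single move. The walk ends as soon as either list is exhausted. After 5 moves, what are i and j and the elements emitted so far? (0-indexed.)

i=3, j=3, emitted=[1]

i=0 j=0: 1==1 emit, i++,j++
i=1 j=1: 2<5, i++
i=2 j=1: 4<5, i++
i=3 j=1: 14>5, j++
i=3 j=2: 14>6, j++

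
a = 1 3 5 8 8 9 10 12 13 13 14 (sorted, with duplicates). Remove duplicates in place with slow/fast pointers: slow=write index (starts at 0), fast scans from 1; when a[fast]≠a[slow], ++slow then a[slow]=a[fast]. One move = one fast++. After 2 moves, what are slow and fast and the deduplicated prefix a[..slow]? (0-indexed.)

(s=0,f=1) a[fast]=3≠a[slow]=1 write a[1]=3 → slow++,fast++
(s=1,f=2) a[fast]=5≠a[slow]=3 write a[2]=5 → slow++,fast++

slow=2, fast=3, prefix=[1, 3, 5]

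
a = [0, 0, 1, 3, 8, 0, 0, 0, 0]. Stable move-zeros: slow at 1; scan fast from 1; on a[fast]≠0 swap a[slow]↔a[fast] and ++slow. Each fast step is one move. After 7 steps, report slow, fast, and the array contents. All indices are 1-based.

(s=1,f=1) a[fast]=0 → fast++
(s=1,f=2) a[fast]=0 → fast++
(s=1,f=3) a[fast]=1≠0 swap→a[1]=1 → slow++,fast++
(s=2,f=4) a[fast]=3≠0 swap→a[2]=3 → slow++,fast++
(s=3,f=5) a[fast]=8≠0 swap→a[3]=8 → slow++,fast++
(s=4,f=6) a[fast]=0 → fast++
(s=4,f=7) a[fast]=0 → fast++

slow=4, fast=8, a=[1, 3, 8, 0, 0, 0, 0, 0, 0]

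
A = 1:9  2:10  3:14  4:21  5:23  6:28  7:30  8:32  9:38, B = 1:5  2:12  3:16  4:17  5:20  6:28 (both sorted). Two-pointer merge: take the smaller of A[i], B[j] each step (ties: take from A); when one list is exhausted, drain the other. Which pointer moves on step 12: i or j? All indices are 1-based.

[i=1,j=1] A[i]=9>B[j]=5 take 5 → j++
[i=1,j=2] A[i]=9<=B[j]=12 take 9 → i++
[i=2,j=2] A[i]=10<=B[j]=12 take 10 → i++
[i=3,j=2] A[i]=14>B[j]=12 take 12 → j++
[i=3,j=3] A[i]=14<=B[j]=16 take 14 → i++
[i=4,j=3] A[i]=21>B[j]=16 take 16 → j++
[i=4,j=4] A[i]=21>B[j]=17 take 17 → j++
[i=4,j=5] A[i]=21>B[j]=20 take 20 → j++
[i=4,j=6] A[i]=21<=B[j]=28 take 21 → i++
[i=5,j=6] A[i]=23<=B[j]=28 take 23 → i++
[i=6,j=6] A[i]=28<=B[j]=28 take 28 → i++
[i=7,j=6] A[i]=30>B[j]=28 take 28 → j++

j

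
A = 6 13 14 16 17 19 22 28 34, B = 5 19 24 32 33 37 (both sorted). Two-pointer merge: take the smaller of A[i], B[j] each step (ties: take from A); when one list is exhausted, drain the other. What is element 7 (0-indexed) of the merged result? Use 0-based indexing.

[i=0,j=0] A[i]=6>B[j]=5 take 5 → j++
[i=0,j=1] A[i]=6<=B[j]=19 take 6 → i++
[i=1,j=1] A[i]=13<=B[j]=19 take 13 → i++
[i=2,j=1] A[i]=14<=B[j]=19 take 14 → i++
[i=3,j=1] A[i]=16<=B[j]=19 take 16 → i++
[i=4,j=1] A[i]=17<=B[j]=19 take 17 → i++
[i=5,j=1] A[i]=19<=B[j]=19 take 19 → i++
[i=6,j=1] A[i]=22>B[j]=19 take 19 → j++
[i=6,j=2] A[i]=22<=B[j]=24 take 22 → i++
[i=7,j=2] A[i]=28>B[j]=24 take 24 → j++
[i=7,j=3] A[i]=28<=B[j]=32 take 28 → i++
[i=8,j=3] A[i]=34>B[j]=32 take 32 → j++
[i=8,j=4] A[i]=34>B[j]=33 take 33 → j++
[i=8,j=5] A[i]=34<=B[j]=37 take 34 → i++
[i=9,j=5] A done, take B[j]=37 → j++

merged[7] = 19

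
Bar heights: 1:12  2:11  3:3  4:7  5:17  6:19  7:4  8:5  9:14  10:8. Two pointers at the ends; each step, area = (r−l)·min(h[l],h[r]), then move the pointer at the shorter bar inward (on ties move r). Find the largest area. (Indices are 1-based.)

[1,10] min(12,8)*9=72 best=72 * → r--
[1,9] min(12,14)*8=96 best=96 * → l++
[2,9] min(11,14)*7=77 best=96 → l++
[3,9] min(3,14)*6=18 best=96 → l++
[4,9] min(7,14)*5=35 best=96 → l++
[5,9] min(17,14)*4=56 best=96 → r--
[5,8] min(17,5)*3=15 best=96 → r--
[5,7] min(17,4)*2=8 best=96 → r--
[5,6] min(17,19)*1=17 best=96 → l++

max area = 96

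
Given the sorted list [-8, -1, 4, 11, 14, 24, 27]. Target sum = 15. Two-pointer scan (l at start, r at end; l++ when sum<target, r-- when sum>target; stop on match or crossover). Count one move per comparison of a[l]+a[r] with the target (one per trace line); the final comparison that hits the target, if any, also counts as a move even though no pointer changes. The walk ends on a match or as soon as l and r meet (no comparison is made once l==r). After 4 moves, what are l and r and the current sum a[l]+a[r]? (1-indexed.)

l=3, r=5, sum=18

l=1 r=7: -8+27=19 >15, r--
l=1 r=6: -8+24=16 >15, r--
l=1 r=5: -8+14=6 <15, l++
l=2 r=5: -1+14=13 <15, l++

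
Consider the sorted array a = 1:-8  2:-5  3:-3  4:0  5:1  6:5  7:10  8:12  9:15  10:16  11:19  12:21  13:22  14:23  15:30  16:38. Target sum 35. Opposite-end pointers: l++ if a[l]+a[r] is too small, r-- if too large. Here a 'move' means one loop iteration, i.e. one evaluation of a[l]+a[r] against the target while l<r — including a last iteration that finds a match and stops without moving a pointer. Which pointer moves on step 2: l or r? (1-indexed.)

l=1 r=16: -8+38=30 <35, l++
l=2 r=16: -5+38=33 <35, l++

l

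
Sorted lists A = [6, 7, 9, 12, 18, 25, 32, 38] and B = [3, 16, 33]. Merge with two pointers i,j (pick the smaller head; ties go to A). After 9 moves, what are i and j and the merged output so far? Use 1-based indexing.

[i=1,j=1] A[i]=6>B[j]=3 take 3 → j++
[i=1,j=2] A[i]=6<=B[j]=16 take 6 → i++
[i=2,j=2] A[i]=7<=B[j]=16 take 7 → i++
[i=3,j=2] A[i]=9<=B[j]=16 take 9 → i++
[i=4,j=2] A[i]=12<=B[j]=16 take 12 → i++
[i=5,j=2] A[i]=18>B[j]=16 take 16 → j++
[i=5,j=3] A[i]=18<=B[j]=33 take 18 → i++
[i=6,j=3] A[i]=25<=B[j]=33 take 25 → i++
[i=7,j=3] A[i]=32<=B[j]=33 take 32 → i++

i=8, j=3, merged so far=[3, 6, 7, 9, 12, 16, 18, 25, 32]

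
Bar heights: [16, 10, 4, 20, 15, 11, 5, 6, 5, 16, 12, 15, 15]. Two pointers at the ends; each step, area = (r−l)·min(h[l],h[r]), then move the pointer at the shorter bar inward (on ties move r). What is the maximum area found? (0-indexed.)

l=0 r=12: min(16,15)*12=180 best=180 *, r--
l=0 r=11: min(16,15)*11=165 best=180, r--
l=0 r=10: min(16,12)*10=120 best=180, r--
l=0 r=9: min(16,16)*9=144 best=180, r--
l=0 r=8: min(16,5)*8=40 best=180, r--
l=0 r=7: min(16,6)*7=42 best=180, r--
l=0 r=6: min(16,5)*6=30 best=180, r--
l=0 r=5: min(16,11)*5=55 best=180, r--
l=0 r=4: min(16,15)*4=60 best=180, r--
l=0 r=3: min(16,20)*3=48 best=180, l++
l=1 r=3: min(10,20)*2=20 best=180, l++
l=2 r=3: min(4,20)*1=4 best=180, l++

max area = 180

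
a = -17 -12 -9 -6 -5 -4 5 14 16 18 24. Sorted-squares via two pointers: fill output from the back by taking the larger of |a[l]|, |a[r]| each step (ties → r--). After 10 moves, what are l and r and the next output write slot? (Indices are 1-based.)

l=6, r=6, next write slot=1

l=1 r=11: |-17|<=|24| out[11]=576, r--
l=1 r=10: |-17|<=|18| out[10]=324, r--
l=1 r=9: |-17|>|16| out[9]=289, l++
l=2 r=9: |-12|<=|16| out[8]=256, r--
l=2 r=8: |-12|<=|14| out[7]=196, r--
l=2 r=7: |-12|>|5| out[6]=144, l++
l=3 r=7: |-9|>|5| out[5]=81, l++
l=4 r=7: |-6|>|5| out[4]=36, l++
l=5 r=7: |-5|<=|5| out[3]=25, r--
l=5 r=6: |-5|>|-4| out[2]=25, l++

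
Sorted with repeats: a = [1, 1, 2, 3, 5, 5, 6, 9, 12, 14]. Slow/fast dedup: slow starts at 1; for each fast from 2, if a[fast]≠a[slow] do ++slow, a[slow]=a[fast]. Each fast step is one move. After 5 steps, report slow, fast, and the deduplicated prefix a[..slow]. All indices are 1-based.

slow=1 fast=2: a[fast]=1=a[slow] dup, fast++
slow=1 fast=3: a[fast]=2≠a[slow]=1 write a[2]=2, slow++,fast++
slow=2 fast=4: a[fast]=3≠a[slow]=2 write a[3]=3, slow++,fast++
slow=3 fast=5: a[fast]=5≠a[slow]=3 write a[4]=5, slow++,fast++
slow=4 fast=6: a[fast]=5=a[slow] dup, fast++

slow=4, fast=7, prefix=[1, 2, 3, 5]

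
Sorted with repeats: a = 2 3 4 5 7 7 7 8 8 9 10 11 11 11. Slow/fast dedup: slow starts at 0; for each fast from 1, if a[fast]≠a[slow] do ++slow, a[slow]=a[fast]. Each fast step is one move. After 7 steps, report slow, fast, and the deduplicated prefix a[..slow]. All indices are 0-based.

(s=0,f=1) a[fast]=3≠a[slow]=2 write a[1]=3 → slow++,fast++
(s=1,f=2) a[fast]=4≠a[slow]=3 write a[2]=4 → slow++,fast++
(s=2,f=3) a[fast]=5≠a[slow]=4 write a[3]=5 → slow++,fast++
(s=3,f=4) a[fast]=7≠a[slow]=5 write a[4]=7 → slow++,fast++
(s=4,f=5) a[fast]=7=a[slow] dup → fast++
(s=4,f=6) a[fast]=7=a[slow] dup → fast++
(s=4,f=7) a[fast]=8≠a[slow]=7 write a[5]=8 → slow++,fast++

slow=5, fast=8, prefix=[2, 3, 4, 5, 7, 8]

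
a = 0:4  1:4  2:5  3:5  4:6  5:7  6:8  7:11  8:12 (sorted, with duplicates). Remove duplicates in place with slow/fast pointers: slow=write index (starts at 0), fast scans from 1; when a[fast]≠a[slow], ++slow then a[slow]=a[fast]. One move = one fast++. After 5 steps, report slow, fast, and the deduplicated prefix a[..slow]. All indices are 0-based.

slow=0 fast=1: a[fast]=4=a[slow] dup, fast++
slow=0 fast=2: a[fast]=5≠a[slow]=4 write a[1]=5, slow++,fast++
slow=1 fast=3: a[fast]=5=a[slow] dup, fast++
slow=1 fast=4: a[fast]=6≠a[slow]=5 write a[2]=6, slow++,fast++
slow=2 fast=5: a[fast]=7≠a[slow]=6 write a[3]=7, slow++,fast++

slow=3, fast=6, prefix=[4, 5, 6, 7]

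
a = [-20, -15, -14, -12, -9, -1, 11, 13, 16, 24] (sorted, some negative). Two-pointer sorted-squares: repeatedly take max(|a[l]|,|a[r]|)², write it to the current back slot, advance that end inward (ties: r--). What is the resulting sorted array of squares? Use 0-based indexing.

[1, 81, 121, 144, 169, 196, 225, 256, 400, 576]

[0,9] |-20|<=|24| out[9]=576 → r--
[0,8] |-20|>|16| out[8]=400 → l++
[1,8] |-15|<=|16| out[7]=256 → r--
[1,7] |-15|>|13| out[6]=225 → l++
[2,7] |-14|>|13| out[5]=196 → l++
[3,7] |-12|<=|13| out[4]=169 → r--
[3,6] |-12|>|11| out[3]=144 → l++
[4,6] |-9|<=|11| out[2]=121 → r--
[4,5] |-9|>|-1| out[1]=81 → l++
[5,5] |-1|<=|-1| out[0]=1 → r--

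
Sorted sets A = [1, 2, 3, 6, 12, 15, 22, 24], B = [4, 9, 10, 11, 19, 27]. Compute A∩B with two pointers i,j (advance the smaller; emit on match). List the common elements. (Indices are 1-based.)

intersection = []

i=1 j=1: 1<4, i++
i=2 j=1: 2<4, i++
i=3 j=1: 3<4, i++
i=4 j=1: 6>4, j++
i=4 j=2: 6<9, i++
i=5 j=2: 12>9, j++
i=5 j=3: 12>10, j++
i=5 j=4: 12>11, j++
i=5 j=5: 12<19, i++
i=6 j=5: 15<19, i++
i=7 j=5: 22>19, j++
i=7 j=6: 22<27, i++
i=8 j=6: 24<27, i++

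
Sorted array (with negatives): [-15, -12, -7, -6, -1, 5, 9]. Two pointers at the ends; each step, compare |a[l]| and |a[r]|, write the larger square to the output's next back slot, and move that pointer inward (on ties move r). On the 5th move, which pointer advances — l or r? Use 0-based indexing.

[0,6] |-15|>|9| out[6]=225 → l++
[1,6] |-12|>|9| out[5]=144 → l++
[2,6] |-7|<=|9| out[4]=81 → r--
[2,5] |-7|>|5| out[3]=49 → l++
[3,5] |-6|>|5| out[2]=36 → l++

l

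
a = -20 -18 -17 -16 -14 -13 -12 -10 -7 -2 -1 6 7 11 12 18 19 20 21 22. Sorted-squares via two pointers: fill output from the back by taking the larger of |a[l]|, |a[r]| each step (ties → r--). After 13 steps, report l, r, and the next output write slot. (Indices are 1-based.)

l=8, r=14, next write slot=7

[1,20] |-20|<=|22| out[20]=484 → r--
[1,19] |-20|<=|21| out[19]=441 → r--
[1,18] |-20|<=|20| out[18]=400 → r--
[1,17] |-20|>|19| out[17]=400 → l++
[2,17] |-18|<=|19| out[16]=361 → r--
[2,16] |-18|<=|18| out[15]=324 → r--
[2,15] |-18|>|12| out[14]=324 → l++
[3,15] |-17|>|12| out[13]=289 → l++
[4,15] |-16|>|12| out[12]=256 → l++
[5,15] |-14|>|12| out[11]=196 → l++
[6,15] |-13|>|12| out[10]=169 → l++
[7,15] |-12|<=|12| out[9]=144 → r--
[7,14] |-12|>|11| out[8]=144 → l++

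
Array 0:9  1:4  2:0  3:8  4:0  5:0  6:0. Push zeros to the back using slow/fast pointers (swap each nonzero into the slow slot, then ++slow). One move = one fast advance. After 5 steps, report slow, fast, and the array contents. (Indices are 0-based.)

slow=0 fast=0: a[fast]=9≠0 swap→a[0]=9, slow++,fast++
slow=1 fast=1: a[fast]=4≠0 swap→a[1]=4, slow++,fast++
slow=2 fast=2: a[fast]=0, fast++
slow=2 fast=3: a[fast]=8≠0 swap→a[2]=8, slow++,fast++
slow=3 fast=4: a[fast]=0, fast++

slow=3, fast=5, a=[9, 4, 8, 0, 0, 0, 0]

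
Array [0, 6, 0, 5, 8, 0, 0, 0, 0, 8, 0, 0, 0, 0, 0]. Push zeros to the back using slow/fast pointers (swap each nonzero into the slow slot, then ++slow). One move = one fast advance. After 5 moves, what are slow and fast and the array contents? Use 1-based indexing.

slow=1 fast=1: a[fast]=0, fast++
slow=1 fast=2: a[fast]=6≠0 swap→a[1]=6, slow++,fast++
slow=2 fast=3: a[fast]=0, fast++
slow=2 fast=4: a[fast]=5≠0 swap→a[2]=5, slow++,fast++
slow=3 fast=5: a[fast]=8≠0 swap→a[3]=8, slow++,fast++

slow=4, fast=6, a=[6, 5, 8, 0, 0, 0, 0, 0, 0, 8, 0, 0, 0, 0, 0]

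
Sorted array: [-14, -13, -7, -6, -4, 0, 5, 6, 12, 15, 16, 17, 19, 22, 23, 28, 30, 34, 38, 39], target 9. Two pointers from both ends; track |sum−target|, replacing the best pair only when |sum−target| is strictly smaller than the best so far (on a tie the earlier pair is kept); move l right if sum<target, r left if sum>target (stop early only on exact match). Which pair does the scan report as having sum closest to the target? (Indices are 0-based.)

pair (-14, 23) with sum 9 (|Δ|=0)

[0,19] -14+39=25 d=16 * → r--
[0,18] -14+38=24 d=15 * → r--
[0,17] -14+34=20 d=11 * → r--
[0,16] -14+30=16 d=7 * → r--
[0,15] -14+28=14 d=5 * → r--
[0,14] -14+23=9 d=0 * → stop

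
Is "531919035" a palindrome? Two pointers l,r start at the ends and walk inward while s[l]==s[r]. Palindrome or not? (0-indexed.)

l=0 r=8: '5'=='5', l++,r--
l=1 r=7: '3'=='3', l++,r--
l=2 r=6: '1'!='0', stop

not a palindrome (mismatch at 2,6)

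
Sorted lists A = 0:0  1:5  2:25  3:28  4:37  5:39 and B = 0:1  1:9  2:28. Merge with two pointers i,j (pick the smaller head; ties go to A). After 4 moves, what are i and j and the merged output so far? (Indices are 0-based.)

[i=0,j=0] A[i]=0<=B[j]=1 take 0 → i++
[i=1,j=0] A[i]=5>B[j]=1 take 1 → j++
[i=1,j=1] A[i]=5<=B[j]=9 take 5 → i++
[i=2,j=1] A[i]=25>B[j]=9 take 9 → j++

i=2, j=2, merged so far=[0, 1, 5, 9]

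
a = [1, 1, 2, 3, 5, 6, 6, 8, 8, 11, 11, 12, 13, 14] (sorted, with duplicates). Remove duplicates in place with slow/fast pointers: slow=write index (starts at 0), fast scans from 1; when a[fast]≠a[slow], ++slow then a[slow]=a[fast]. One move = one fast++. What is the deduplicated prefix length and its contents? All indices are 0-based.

slow=0 fast=1: a[fast]=1=a[slow] dup, fast++
slow=0 fast=2: a[fast]=2≠a[slow]=1 write a[1]=2, slow++,fast++
slow=1 fast=3: a[fast]=3≠a[slow]=2 write a[2]=3, slow++,fast++
slow=2 fast=4: a[fast]=5≠a[slow]=3 write a[3]=5, slow++,fast++
slow=3 fast=5: a[fast]=6≠a[slow]=5 write a[4]=6, slow++,fast++
slow=4 fast=6: a[fast]=6=a[slow] dup, fast++
slow=4 fast=7: a[fast]=8≠a[slow]=6 write a[5]=8, slow++,fast++
slow=5 fast=8: a[fast]=8=a[slow] dup, fast++
slow=5 fast=9: a[fast]=11≠a[slow]=8 write a[6]=11, slow++,fast++
slow=6 fast=10: a[fast]=11=a[slow] dup, fast++
slow=6 fast=11: a[fast]=12≠a[slow]=11 write a[7]=12, slow++,fast++
slow=7 fast=12: a[fast]=13≠a[slow]=12 write a[8]=13, slow++,fast++
slow=8 fast=13: a[fast]=14≠a[slow]=13 write a[9]=14, slow++,fast++

length 10; prefix = [1, 2, 3, 5, 6, 8, 11, 12, 13, 14]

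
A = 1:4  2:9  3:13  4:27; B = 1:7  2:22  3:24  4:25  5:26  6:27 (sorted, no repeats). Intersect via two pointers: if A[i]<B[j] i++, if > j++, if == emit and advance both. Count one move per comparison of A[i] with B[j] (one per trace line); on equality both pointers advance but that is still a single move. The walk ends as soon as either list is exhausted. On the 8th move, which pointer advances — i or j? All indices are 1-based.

i=1 j=1: 4<7, i++
i=2 j=1: 9>7, j++
i=2 j=2: 9<22, i++
i=3 j=2: 13<22, i++
i=4 j=2: 27>22, j++
i=4 j=3: 27>24, j++
i=4 j=4: 27>25, j++
i=4 j=5: 27>26, j++

j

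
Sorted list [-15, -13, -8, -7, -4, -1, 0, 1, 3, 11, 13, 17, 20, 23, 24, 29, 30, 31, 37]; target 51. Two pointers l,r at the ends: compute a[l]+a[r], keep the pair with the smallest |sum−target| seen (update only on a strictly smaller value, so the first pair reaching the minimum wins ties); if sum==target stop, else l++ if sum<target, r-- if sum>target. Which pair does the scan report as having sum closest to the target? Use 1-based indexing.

pair (20, 31) with sum 51 (|Δ|=0)

[1,19] -15+37=22 d=29 * → l++
[2,19] -13+37=24 d=27 * → l++
[3,19] -8+37=29 d=22 * → l++
[4,19] -7+37=30 d=21 * → l++
[5,19] -4+37=33 d=18 * → l++
[6,19] -1+37=36 d=15 * → l++
[7,19] 0+37=37 d=14 * → l++
[8,19] 1+37=38 d=13 * → l++
[9,19] 3+37=40 d=11 * → l++
[10,19] 11+37=48 d=3 * → l++
[11,19] 13+37=50 d=1 * → l++
[12,19] 17+37=54 d=3 → r--
[12,18] 17+31=48 d=3 → l++
[13,18] 20+31=51 d=0 * → stop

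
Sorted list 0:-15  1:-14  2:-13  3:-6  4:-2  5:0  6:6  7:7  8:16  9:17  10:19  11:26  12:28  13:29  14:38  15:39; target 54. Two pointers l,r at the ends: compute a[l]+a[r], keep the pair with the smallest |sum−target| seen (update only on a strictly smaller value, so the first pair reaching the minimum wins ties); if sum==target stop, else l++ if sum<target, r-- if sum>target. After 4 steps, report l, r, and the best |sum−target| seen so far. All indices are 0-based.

l=4, r=15, best |Δ|=21

[0,15] -15+39=24 d=30 * → l++
[1,15] -14+39=25 d=29 * → l++
[2,15] -13+39=26 d=28 * → l++
[3,15] -6+39=33 d=21 * → l++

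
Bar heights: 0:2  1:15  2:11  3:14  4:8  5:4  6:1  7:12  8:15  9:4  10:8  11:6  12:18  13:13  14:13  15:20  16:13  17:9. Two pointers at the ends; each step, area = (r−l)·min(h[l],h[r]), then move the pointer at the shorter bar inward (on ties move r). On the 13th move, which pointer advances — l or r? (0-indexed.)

l

l=0 r=17: min(2,9)*17=34 best=34 *, l++
l=1 r=17: min(15,9)*16=144 best=144 *, r--
l=1 r=16: min(15,13)*15=195 best=195 *, r--
l=1 r=15: min(15,20)*14=210 best=210 *, l++
l=2 r=15: min(11,20)*13=143 best=210, l++
l=3 r=15: min(14,20)*12=168 best=210, l++
l=4 r=15: min(8,20)*11=88 best=210, l++
l=5 r=15: min(4,20)*10=40 best=210, l++
l=6 r=15: min(1,20)*9=9 best=210, l++
l=7 r=15: min(12,20)*8=96 best=210, l++
l=8 r=15: min(15,20)*7=105 best=210, l++
l=9 r=15: min(4,20)*6=24 best=210, l++
l=10 r=15: min(8,20)*5=40 best=210, l++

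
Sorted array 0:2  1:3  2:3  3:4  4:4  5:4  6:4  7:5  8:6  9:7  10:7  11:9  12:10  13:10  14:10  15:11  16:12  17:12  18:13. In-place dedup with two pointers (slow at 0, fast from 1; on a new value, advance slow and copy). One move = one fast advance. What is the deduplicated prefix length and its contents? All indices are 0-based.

slow=0 fast=1: a[fast]=3≠a[slow]=2 write a[1]=3, slow++,fast++
slow=1 fast=2: a[fast]=3=a[slow] dup, fast++
slow=1 fast=3: a[fast]=4≠a[slow]=3 write a[2]=4, slow++,fast++
slow=2 fast=4: a[fast]=4=a[slow] dup, fast++
slow=2 fast=5: a[fast]=4=a[slow] dup, fast++
slow=2 fast=6: a[fast]=4=a[slow] dup, fast++
slow=2 fast=7: a[fast]=5≠a[slow]=4 write a[3]=5, slow++,fast++
slow=3 fast=8: a[fast]=6≠a[slow]=5 write a[4]=6, slow++,fast++
slow=4 fast=9: a[fast]=7≠a[slow]=6 write a[5]=7, slow++,fast++
slow=5 fast=10: a[fast]=7=a[slow] dup, fast++
slow=5 fast=11: a[fast]=9≠a[slow]=7 write a[6]=9, slow++,fast++
slow=6 fast=12: a[fast]=10≠a[slow]=9 write a[7]=10, slow++,fast++
slow=7 fast=13: a[fast]=10=a[slow] dup, fast++
slow=7 fast=14: a[fast]=10=a[slow] dup, fast++
slow=7 fast=15: a[fast]=11≠a[slow]=10 write a[8]=11, slow++,fast++
slow=8 fast=16: a[fast]=12≠a[slow]=11 write a[9]=12, slow++,fast++
slow=9 fast=17: a[fast]=12=a[slow] dup, fast++
slow=9 fast=18: a[fast]=13≠a[slow]=12 write a[10]=13, slow++,fast++

length 11; prefix = [2, 3, 4, 5, 6, 7, 9, 10, 11, 12, 13]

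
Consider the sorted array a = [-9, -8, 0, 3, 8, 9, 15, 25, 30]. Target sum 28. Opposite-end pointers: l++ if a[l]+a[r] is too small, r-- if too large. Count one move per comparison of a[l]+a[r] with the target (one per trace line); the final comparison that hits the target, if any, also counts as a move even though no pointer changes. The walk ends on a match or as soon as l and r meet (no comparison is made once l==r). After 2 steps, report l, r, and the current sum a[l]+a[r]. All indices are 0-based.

[0,8] -9+30=21 <28 → l++
[1,8] -8+30=22 <28 → l++

l=2, r=8, sum=30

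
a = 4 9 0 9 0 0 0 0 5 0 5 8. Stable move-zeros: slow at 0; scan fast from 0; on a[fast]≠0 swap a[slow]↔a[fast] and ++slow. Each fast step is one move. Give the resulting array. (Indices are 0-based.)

(s=0,f=0) a[fast]=4≠0 swap→a[0]=4 → slow++,fast++
(s=1,f=1) a[fast]=9≠0 swap→a[1]=9 → slow++,fast++
(s=2,f=2) a[fast]=0 → fast++
(s=2,f=3) a[fast]=9≠0 swap→a[2]=9 → slow++,fast++
(s=3,f=4) a[fast]=0 → fast++
(s=3,f=5) a[fast]=0 → fast++
(s=3,f=6) a[fast]=0 → fast++
(s=3,f=7) a[fast]=0 → fast++
(s=3,f=8) a[fast]=5≠0 swap→a[3]=5 → slow++,fast++
(s=4,f=9) a[fast]=0 → fast++
(s=4,f=10) a[fast]=5≠0 swap→a[4]=5 → slow++,fast++
(s=5,f=11) a[fast]=8≠0 swap→a[5]=8 → slow++,fast++

[4, 9, 9, 5, 5, 8, 0, 0, 0, 0, 0, 0]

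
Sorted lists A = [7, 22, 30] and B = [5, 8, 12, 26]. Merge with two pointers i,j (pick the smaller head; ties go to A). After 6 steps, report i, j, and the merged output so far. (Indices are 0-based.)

i=2, j=4, merged so far=[5, 7, 8, 12, 22, 26]

i=0 j=0: A[i]=7>B[j]=5 take 5, j++
i=0 j=1: A[i]=7<=B[j]=8 take 7, i++
i=1 j=1: A[i]=22>B[j]=8 take 8, j++
i=1 j=2: A[i]=22>B[j]=12 take 12, j++
i=1 j=3: A[i]=22<=B[j]=26 take 22, i++
i=2 j=3: A[i]=30>B[j]=26 take 26, j++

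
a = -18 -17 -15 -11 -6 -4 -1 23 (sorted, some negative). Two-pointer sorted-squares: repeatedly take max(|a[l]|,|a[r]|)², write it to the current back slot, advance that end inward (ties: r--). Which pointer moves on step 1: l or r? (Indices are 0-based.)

r

l=0 r=7: |-18|<=|23| out[7]=529, r--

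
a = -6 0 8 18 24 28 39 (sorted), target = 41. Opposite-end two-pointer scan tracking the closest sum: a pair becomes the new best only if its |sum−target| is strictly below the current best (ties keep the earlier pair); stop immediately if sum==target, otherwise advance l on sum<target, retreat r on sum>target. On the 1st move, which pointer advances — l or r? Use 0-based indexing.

l

[0,6] -6+39=33 d=8 * → l++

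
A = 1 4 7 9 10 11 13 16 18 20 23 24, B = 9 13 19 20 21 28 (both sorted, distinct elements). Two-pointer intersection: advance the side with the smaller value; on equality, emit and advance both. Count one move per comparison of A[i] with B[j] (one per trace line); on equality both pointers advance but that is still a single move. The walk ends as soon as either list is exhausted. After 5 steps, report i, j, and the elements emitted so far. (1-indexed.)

i=1 j=1: 1<9, i++
i=2 j=1: 4<9, i++
i=3 j=1: 7<9, i++
i=4 j=1: 9==9 emit, i++,j++
i=5 j=2: 10<13, i++

i=6, j=2, emitted=[9]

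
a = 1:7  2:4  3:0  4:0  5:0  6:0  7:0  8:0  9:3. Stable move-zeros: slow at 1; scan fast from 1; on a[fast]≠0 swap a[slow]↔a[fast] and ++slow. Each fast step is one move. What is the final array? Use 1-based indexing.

[7, 4, 3, 0, 0, 0, 0, 0, 0]

(s=1,f=1) a[fast]=7≠0 swap→a[1]=7 → slow++,fast++
(s=2,f=2) a[fast]=4≠0 swap→a[2]=4 → slow++,fast++
(s=3,f=3) a[fast]=0 → fast++
(s=3,f=4) a[fast]=0 → fast++
(s=3,f=5) a[fast]=0 → fast++
(s=3,f=6) a[fast]=0 → fast++
(s=3,f=7) a[fast]=0 → fast++
(s=3,f=8) a[fast]=0 → fast++
(s=3,f=9) a[fast]=3≠0 swap→a[3]=3 → slow++,fast++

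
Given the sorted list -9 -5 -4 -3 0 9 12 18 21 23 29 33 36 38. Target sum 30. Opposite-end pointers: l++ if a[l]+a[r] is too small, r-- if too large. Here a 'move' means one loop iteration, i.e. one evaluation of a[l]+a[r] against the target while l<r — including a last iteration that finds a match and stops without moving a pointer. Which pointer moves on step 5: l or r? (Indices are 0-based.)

[0,13] -9+38=29 <30 → l++
[1,13] -5+38=33 >30 → r--
[1,12] -5+36=31 >30 → r--
[1,11] -5+33=28 <30 → l++
[2,11] -4+33=29 <30 → l++

l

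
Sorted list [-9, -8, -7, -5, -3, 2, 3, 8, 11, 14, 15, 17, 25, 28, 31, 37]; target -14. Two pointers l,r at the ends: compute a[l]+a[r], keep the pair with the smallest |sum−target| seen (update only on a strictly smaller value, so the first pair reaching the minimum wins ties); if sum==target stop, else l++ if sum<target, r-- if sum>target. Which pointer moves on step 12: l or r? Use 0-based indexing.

r

l=0 r=15: -9+37=28 d=42 *, r--
l=0 r=14: -9+31=22 d=36 *, r--
l=0 r=13: -9+28=19 d=33 *, r--
l=0 r=12: -9+25=16 d=30 *, r--
l=0 r=11: -9+17=8 d=22 *, r--
l=0 r=10: -9+15=6 d=20 *, r--
l=0 r=9: -9+14=5 d=19 *, r--
l=0 r=8: -9+11=2 d=16 *, r--
l=0 r=7: -9+8=-1 d=13 *, r--
l=0 r=6: -9+3=-6 d=8 *, r--
l=0 r=5: -9+2=-7 d=7 *, r--
l=0 r=4: -9+-3=-12 d=2 *, r--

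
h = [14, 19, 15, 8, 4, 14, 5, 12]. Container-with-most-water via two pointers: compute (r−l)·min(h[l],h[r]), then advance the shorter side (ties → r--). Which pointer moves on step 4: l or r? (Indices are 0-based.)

r

[0,7] min(14,12)*7=84 best=84 * → r--
[0,6] min(14,5)*6=30 best=84 → r--
[0,5] min(14,14)*5=70 best=84 → r--
[0,4] min(14,4)*4=16 best=84 → r--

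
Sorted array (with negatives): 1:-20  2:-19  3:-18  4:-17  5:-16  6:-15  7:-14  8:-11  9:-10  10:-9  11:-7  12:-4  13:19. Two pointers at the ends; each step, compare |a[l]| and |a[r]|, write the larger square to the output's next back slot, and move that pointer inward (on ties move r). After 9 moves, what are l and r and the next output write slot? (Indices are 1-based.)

l=9, r=12, next write slot=4

l=1 r=13: |-20|>|19| out[13]=400, l++
l=2 r=13: |-19|<=|19| out[12]=361, r--
l=2 r=12: |-19|>|-4| out[11]=361, l++
l=3 r=12: |-18|>|-4| out[10]=324, l++
l=4 r=12: |-17|>|-4| out[9]=289, l++
l=5 r=12: |-16|>|-4| out[8]=256, l++
l=6 r=12: |-15|>|-4| out[7]=225, l++
l=7 r=12: |-14|>|-4| out[6]=196, l++
l=8 r=12: |-11|>|-4| out[5]=121, l++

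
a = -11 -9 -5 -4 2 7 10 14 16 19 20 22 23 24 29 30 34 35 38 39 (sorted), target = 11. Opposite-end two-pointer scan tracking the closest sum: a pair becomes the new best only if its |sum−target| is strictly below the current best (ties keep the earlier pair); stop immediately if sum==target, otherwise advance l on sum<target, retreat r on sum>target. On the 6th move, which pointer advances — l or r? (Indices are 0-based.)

r

l=0 r=19: -11+39=28 d=17 *, r--
l=0 r=18: -11+38=27 d=16 *, r--
l=0 r=17: -11+35=24 d=13 *, r--
l=0 r=16: -11+34=23 d=12 *, r--
l=0 r=15: -11+30=19 d=8 *, r--
l=0 r=14: -11+29=18 d=7 *, r--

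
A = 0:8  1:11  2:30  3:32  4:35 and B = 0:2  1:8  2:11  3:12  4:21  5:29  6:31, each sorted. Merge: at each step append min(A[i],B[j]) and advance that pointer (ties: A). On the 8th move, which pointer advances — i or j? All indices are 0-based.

[i=0,j=0] A[i]=8>B[j]=2 take 2 → j++
[i=0,j=1] A[i]=8<=B[j]=8 take 8 → i++
[i=1,j=1] A[i]=11>B[j]=8 take 8 → j++
[i=1,j=2] A[i]=11<=B[j]=11 take 11 → i++
[i=2,j=2] A[i]=30>B[j]=11 take 11 → j++
[i=2,j=3] A[i]=30>B[j]=12 take 12 → j++
[i=2,j=4] A[i]=30>B[j]=21 take 21 → j++
[i=2,j=5] A[i]=30>B[j]=29 take 29 → j++

j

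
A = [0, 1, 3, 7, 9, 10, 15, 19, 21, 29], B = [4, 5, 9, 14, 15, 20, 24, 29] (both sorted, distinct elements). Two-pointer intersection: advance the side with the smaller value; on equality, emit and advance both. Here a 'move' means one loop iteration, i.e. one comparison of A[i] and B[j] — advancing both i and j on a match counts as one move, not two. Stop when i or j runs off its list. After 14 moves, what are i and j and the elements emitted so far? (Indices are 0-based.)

i=9, j=7, emitted=[9, 15]

i=0 j=0: 0<4, i++
i=1 j=0: 1<4, i++
i=2 j=0: 3<4, i++
i=3 j=0: 7>4, j++
i=3 j=1: 7>5, j++
i=3 j=2: 7<9, i++
i=4 j=2: 9==9 emit, i++,j++
i=5 j=3: 10<14, i++
i=6 j=3: 15>14, j++
i=6 j=4: 15==15 emit, i++,j++
i=7 j=5: 19<20, i++
i=8 j=5: 21>20, j++
i=8 j=6: 21<24, i++
i=9 j=6: 29>24, j++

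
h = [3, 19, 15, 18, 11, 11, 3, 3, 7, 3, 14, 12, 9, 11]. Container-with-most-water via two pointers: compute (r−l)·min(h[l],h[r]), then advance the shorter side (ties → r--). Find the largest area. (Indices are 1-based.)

max area = 132

l=1 r=14: min(3,11)*13=39 best=39 *, l++
l=2 r=14: min(19,11)*12=132 best=132 *, r--
l=2 r=13: min(19,9)*11=99 best=132, r--
l=2 r=12: min(19,12)*10=120 best=132, r--
l=2 r=11: min(19,14)*9=126 best=132, r--
l=2 r=10: min(19,3)*8=24 best=132, r--
l=2 r=9: min(19,7)*7=49 best=132, r--
l=2 r=8: min(19,3)*6=18 best=132, r--
l=2 r=7: min(19,3)*5=15 best=132, r--
l=2 r=6: min(19,11)*4=44 best=132, r--
l=2 r=5: min(19,11)*3=33 best=132, r--
l=2 r=4: min(19,18)*2=36 best=132, r--
l=2 r=3: min(19,15)*1=15 best=132, r--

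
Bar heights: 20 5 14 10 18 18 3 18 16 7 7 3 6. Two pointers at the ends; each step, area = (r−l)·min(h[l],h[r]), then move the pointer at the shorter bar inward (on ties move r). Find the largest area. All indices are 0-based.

[0,12] min(20,6)*12=72 best=72 * → r--
[0,11] min(20,3)*11=33 best=72 → r--
[0,10] min(20,7)*10=70 best=72 → r--
[0,9] min(20,7)*9=63 best=72 → r--
[0,8] min(20,16)*8=128 best=128 * → r--
[0,7] min(20,18)*7=126 best=128 → r--
[0,6] min(20,3)*6=18 best=128 → r--
[0,5] min(20,18)*5=90 best=128 → r--
[0,4] min(20,18)*4=72 best=128 → r--
[0,3] min(20,10)*3=30 best=128 → r--
[0,2] min(20,14)*2=28 best=128 → r--
[0,1] min(20,5)*1=5 best=128 → r--

max area = 128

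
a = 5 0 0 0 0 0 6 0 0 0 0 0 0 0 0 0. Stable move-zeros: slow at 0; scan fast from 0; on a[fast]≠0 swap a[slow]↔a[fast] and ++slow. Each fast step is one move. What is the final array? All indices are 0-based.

slow=0 fast=0: a[fast]=5≠0 swap→a[0]=5, slow++,fast++
slow=1 fast=1: a[fast]=0, fast++
slow=1 fast=2: a[fast]=0, fast++
slow=1 fast=3: a[fast]=0, fast++
slow=1 fast=4: a[fast]=0, fast++
slow=1 fast=5: a[fast]=0, fast++
slow=1 fast=6: a[fast]=6≠0 swap→a[1]=6, slow++,fast++
slow=2 fast=7: a[fast]=0, fast++
slow=2 fast=8: a[fast]=0, fast++
slow=2 fast=9: a[fast]=0, fast++
slow=2 fast=10: a[fast]=0, fast++
slow=2 fast=11: a[fast]=0, fast++
slow=2 fast=12: a[fast]=0, fast++
slow=2 fast=13: a[fast]=0, fast++
slow=2 fast=14: a[fast]=0, fast++
slow=2 fast=15: a[fast]=0, fast++

[5, 6, 0, 0, 0, 0, 0, 0, 0, 0, 0, 0, 0, 0, 0, 0]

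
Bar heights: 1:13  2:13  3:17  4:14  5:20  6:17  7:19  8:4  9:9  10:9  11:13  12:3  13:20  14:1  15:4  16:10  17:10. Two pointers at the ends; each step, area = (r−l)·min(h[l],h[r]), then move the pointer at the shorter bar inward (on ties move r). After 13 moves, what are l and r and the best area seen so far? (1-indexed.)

l=5, r=8, best area=170

[1,17] min(13,10)*16=160 best=160 * → r--
[1,16] min(13,10)*15=150 best=160 → r--
[1,15] min(13,4)*14=56 best=160 → r--
[1,14] min(13,1)*13=13 best=160 → r--
[1,13] min(13,20)*12=156 best=160 → l++
[2,13] min(13,20)*11=143 best=160 → l++
[3,13] min(17,20)*10=170 best=170 * → l++
[4,13] min(14,20)*9=126 best=170 → l++
[5,13] min(20,20)*8=160 best=170 → r--
[5,12] min(20,3)*7=21 best=170 → r--
[5,11] min(20,13)*6=78 best=170 → r--
[5,10] min(20,9)*5=45 best=170 → r--
[5,9] min(20,9)*4=36 best=170 → r--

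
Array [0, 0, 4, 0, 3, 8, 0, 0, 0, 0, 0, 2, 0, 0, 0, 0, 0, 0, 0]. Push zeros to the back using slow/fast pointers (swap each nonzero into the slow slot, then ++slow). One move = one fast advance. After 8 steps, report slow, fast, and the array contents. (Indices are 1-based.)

slow=4, fast=9, a=[4, 3, 8, 0, 0, 0, 0, 0, 0, 0, 0, 2, 0, 0, 0, 0, 0, 0, 0]

slow=1 fast=1: a[fast]=0, fast++
slow=1 fast=2: a[fast]=0, fast++
slow=1 fast=3: a[fast]=4≠0 swap→a[1]=4, slow++,fast++
slow=2 fast=4: a[fast]=0, fast++
slow=2 fast=5: a[fast]=3≠0 swap→a[2]=3, slow++,fast++
slow=3 fast=6: a[fast]=8≠0 swap→a[3]=8, slow++,fast++
slow=4 fast=7: a[fast]=0, fast++
slow=4 fast=8: a[fast]=0, fast++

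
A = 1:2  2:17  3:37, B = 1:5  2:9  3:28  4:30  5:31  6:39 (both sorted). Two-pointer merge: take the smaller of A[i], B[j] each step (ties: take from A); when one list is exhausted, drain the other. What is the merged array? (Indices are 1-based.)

i=1 j=1: A[i]=2<=B[j]=5 take 2, i++
i=2 j=1: A[i]=17>B[j]=5 take 5, j++
i=2 j=2: A[i]=17>B[j]=9 take 9, j++
i=2 j=3: A[i]=17<=B[j]=28 take 17, i++
i=3 j=3: A[i]=37>B[j]=28 take 28, j++
i=3 j=4: A[i]=37>B[j]=30 take 30, j++
i=3 j=5: A[i]=37>B[j]=31 take 31, j++
i=3 j=6: A[i]=37<=B[j]=39 take 37, i++
i=4 j=6: A done, take B[j]=39, j++

[2, 5, 9, 17, 28, 30, 31, 37, 39]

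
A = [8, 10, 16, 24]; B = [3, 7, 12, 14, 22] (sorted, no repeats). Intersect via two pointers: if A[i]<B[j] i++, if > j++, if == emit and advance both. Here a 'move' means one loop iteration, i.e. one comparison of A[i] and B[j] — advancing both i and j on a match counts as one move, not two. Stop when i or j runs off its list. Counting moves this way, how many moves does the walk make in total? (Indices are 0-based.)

[i=0,j=0] 8>3 → j++
[i=0,j=1] 8>7 → j++
[i=0,j=2] 8<12 → i++
[i=1,j=2] 10<12 → i++
[i=2,j=2] 16>12 → j++
[i=2,j=3] 16>14 → j++
[i=2,j=4] 16<22 → i++
[i=3,j=4] 24>22 → j++

8 moves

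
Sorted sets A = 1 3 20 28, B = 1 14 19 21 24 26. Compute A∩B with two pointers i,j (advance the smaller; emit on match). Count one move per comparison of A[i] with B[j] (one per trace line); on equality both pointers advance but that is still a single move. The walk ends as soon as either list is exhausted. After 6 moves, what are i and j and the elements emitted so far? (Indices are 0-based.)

[i=0,j=0] 1==1 emit → i++,j++
[i=1,j=1] 3<14 → i++
[i=2,j=1] 20>14 → j++
[i=2,j=2] 20>19 → j++
[i=2,j=3] 20<21 → i++
[i=3,j=3] 28>21 → j++

i=3, j=4, emitted=[1]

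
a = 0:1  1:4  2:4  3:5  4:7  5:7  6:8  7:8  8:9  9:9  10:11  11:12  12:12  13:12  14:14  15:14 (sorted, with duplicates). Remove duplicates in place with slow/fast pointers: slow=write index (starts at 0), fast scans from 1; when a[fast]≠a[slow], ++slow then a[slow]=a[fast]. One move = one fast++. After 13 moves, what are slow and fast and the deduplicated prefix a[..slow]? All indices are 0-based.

slow=7, fast=14, prefix=[1, 4, 5, 7, 8, 9, 11, 12]

(s=0,f=1) a[fast]=4≠a[slow]=1 write a[1]=4 → slow++,fast++
(s=1,f=2) a[fast]=4=a[slow] dup → fast++
(s=1,f=3) a[fast]=5≠a[slow]=4 write a[2]=5 → slow++,fast++
(s=2,f=4) a[fast]=7≠a[slow]=5 write a[3]=7 → slow++,fast++
(s=3,f=5) a[fast]=7=a[slow] dup → fast++
(s=3,f=6) a[fast]=8≠a[slow]=7 write a[4]=8 → slow++,fast++
(s=4,f=7) a[fast]=8=a[slow] dup → fast++
(s=4,f=8) a[fast]=9≠a[slow]=8 write a[5]=9 → slow++,fast++
(s=5,f=9) a[fast]=9=a[slow] dup → fast++
(s=5,f=10) a[fast]=11≠a[slow]=9 write a[6]=11 → slow++,fast++
(s=6,f=11) a[fast]=12≠a[slow]=11 write a[7]=12 → slow++,fast++
(s=7,f=12) a[fast]=12=a[slow] dup → fast++
(s=7,f=13) a[fast]=12=a[slow] dup → fast++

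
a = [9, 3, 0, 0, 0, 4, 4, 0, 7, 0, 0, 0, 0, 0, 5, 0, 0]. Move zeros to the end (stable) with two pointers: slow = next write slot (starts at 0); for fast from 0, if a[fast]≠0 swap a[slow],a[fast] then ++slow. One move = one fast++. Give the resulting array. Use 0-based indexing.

(s=0,f=0) a[fast]=9≠0 swap→a[0]=9 → slow++,fast++
(s=1,f=1) a[fast]=3≠0 swap→a[1]=3 → slow++,fast++
(s=2,f=2) a[fast]=0 → fast++
(s=2,f=3) a[fast]=0 → fast++
(s=2,f=4) a[fast]=0 → fast++
(s=2,f=5) a[fast]=4≠0 swap→a[2]=4 → slow++,fast++
(s=3,f=6) a[fast]=4≠0 swap→a[3]=4 → slow++,fast++
(s=4,f=7) a[fast]=0 → fast++
(s=4,f=8) a[fast]=7≠0 swap→a[4]=7 → slow++,fast++
(s=5,f=9) a[fast]=0 → fast++
(s=5,f=10) a[fast]=0 → fast++
(s=5,f=11) a[fast]=0 → fast++
(s=5,f=12) a[fast]=0 → fast++
(s=5,f=13) a[fast]=0 → fast++
(s=5,f=14) a[fast]=5≠0 swap→a[5]=5 → slow++,fast++
(s=6,f=15) a[fast]=0 → fast++
(s=6,f=16) a[fast]=0 → fast++

[9, 3, 4, 4, 7, 5, 0, 0, 0, 0, 0, 0, 0, 0, 0, 0, 0]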